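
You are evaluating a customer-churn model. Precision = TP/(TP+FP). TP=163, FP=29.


Precision = TP/(TP+FP)
= 163/(163+29)
= 163/192 = 84.9%

84.9%


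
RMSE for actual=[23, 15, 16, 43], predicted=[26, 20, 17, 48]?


MSE = 60/4 = 15
RMSE = √(60/4) = 3.873

3.873


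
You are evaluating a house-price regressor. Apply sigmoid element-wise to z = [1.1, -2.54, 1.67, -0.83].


σ(1.1) = 1/(1+e^-1.1) = 0.7503
σ(-2.54) = 1/(1+e^2.54) = 0.0731
σ(1.67) = 1/(1+e^-1.67) = 0.8416
σ(-0.83) = 1/(1+e^0.83) = 0.3036
result = [0.7503, 0.0731, 0.8416, 0.3036]

[0.7503, 0.0731, 0.8416, 0.3036]


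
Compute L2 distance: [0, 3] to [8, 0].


d = √((0-8)² + (3-0)²)
  = √(64 + 9)
  = √73 = 8.544

8.544


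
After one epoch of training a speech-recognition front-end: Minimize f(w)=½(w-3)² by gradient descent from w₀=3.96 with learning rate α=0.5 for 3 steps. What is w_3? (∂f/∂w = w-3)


step 1: grad = 3.96-3 = 0.96; w = 3.96 - 0.5·(0.96) = 3.48
step 2: grad = 3.48-3 = 0.48; w = 3.48 - 0.5·(0.48) = 3.24
step 3: grad = 3.24-3 = 0.24; w = 3.24 - 0.5·(0.24) = 3.12

3.12


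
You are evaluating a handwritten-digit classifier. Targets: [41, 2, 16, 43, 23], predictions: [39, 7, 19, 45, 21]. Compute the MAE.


Absolute errors: |41-39|=2, |2-7|=5, |16-19|=3, |43-45|=2, |23-21|=2
Sum = 14
MAE = 14/5 = 14/5

14/5


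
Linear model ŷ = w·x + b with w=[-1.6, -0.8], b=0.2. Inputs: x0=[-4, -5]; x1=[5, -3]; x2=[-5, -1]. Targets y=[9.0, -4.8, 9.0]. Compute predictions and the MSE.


ŷ0 = (-1.6)·(-4) + (-0.8)·(-5) + 0.2 = 10.6
ŷ1 = (-1.6)·(5) + (-0.8)·(-3) + 0.2 = -5.4
ŷ2 = (-1.6)·(-5) + (-0.8)·(-1) + 0.2 = 9.0
errors² = [2.56, 0.36, 0.0]
MSE = 2.9200/3 = 0.9733

0.9733


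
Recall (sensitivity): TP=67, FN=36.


Recall = TP/(TP+FN)
= 67/(67+36)
= 67/103 = 65.05%

65.05%


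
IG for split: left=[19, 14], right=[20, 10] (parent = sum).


Parent = [39, 24], H_parent = 0.9587
H_left = 0.9834 (n=33), H_right = 0.9183 (n=30)
H_children = (33/63)·0.9834 + (30/63)·0.9183 = 0.9524
IG = 0.9587 - 0.9524 = 0.0063

0.0063


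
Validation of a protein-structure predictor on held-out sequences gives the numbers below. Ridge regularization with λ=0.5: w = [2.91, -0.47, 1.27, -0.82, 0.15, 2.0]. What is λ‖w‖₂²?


‖w‖₂² = (2.91)² + (-0.47)² + (1.27)² + (-0.82)² + (0.15)² + (2.0)²
     = 8.4681 + 0.2209 + 1.6129 + 0.6724 + 0.0225 + 4
     = 14.9968
λ·‖w‖₂² = 0.5·14.9968 = 7.4984

7.4984


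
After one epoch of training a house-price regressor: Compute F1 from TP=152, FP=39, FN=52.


Precision = 152/191 = 0.7958
Recall = 152/204 = 0.7451
F1 = 2·P·R/(P+R) = 2·TP/(2·TP+FP+FN) = 304/(304+39+52) = 304/395 = 0.7696

0.7696


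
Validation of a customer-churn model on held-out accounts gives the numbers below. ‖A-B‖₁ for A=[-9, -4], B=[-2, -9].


d = |-9+ 2| + |-4+ 9|
  = 7 + 5
  = 12

12


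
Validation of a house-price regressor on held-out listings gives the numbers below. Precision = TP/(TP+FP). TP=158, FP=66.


Precision = TP/(TP+FP)
= 158/(158+66)
= 158/224 = 70.54%

70.54%


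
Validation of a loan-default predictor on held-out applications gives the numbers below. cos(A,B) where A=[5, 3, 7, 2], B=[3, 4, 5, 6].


A·B = 5·3 + 3·4 + 7·5 + 2·6 = 74
‖A‖ = √87 = 9.3274, ‖B‖ = √86 = 9.2736
cos = 74/(√87·√86) = 74/√7482 = 0.8555

0.8555


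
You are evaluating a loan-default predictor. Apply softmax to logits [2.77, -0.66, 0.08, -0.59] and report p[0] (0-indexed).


Exponentials: e^2.77=15.9586, e^-0.66=0.5169, e^0.08=1.0833, e^-0.59=0.5543
Sum = 18.1131
Softmax = [0.8811, 0.0285, 0.0598, 0.0306]
p[0] = 15.9586/18.1131 = 0.8811

0.8811


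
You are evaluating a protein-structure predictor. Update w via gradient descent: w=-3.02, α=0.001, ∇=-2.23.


w_new = w - α·∇
= -3.02 - 0.001·-2.23
= -3.02 + 0.00223
= -3.01777

-3.01777


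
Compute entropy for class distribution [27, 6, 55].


Probabilities: [27/88, 6/88, 55/88] ≈ [0.3068, 0.0682, 0.625]
H = -((27/88)·log₂(27/88) + (6/88)·log₂(6/88) + (55/88)·log₂(55/88))
  = 1.2109 bits

1.2109 bits


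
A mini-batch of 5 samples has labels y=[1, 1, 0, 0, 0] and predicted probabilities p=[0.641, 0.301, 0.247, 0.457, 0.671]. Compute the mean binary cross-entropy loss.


L[0] = -ln(0.641) = 0.4447
L[1] = -ln(0.301) = 1.2006
L[2] = -ln(1-0.247) = -ln(0.753) = 0.2837
L[3] = -ln(1-0.457) = -ln(0.543) = 0.6106
L[4] = -ln(1-0.671) = -ln(0.329) = 1.1117
mean = (0.4447 + 1.2006 + 0.2837 + 0.6106 + 1.1117)/5 = 0.7303

0.7303


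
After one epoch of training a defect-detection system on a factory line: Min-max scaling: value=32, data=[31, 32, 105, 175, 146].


min=31, max=175
(32-31)/(175-31) = 1/144 = 0.0069

0.0069


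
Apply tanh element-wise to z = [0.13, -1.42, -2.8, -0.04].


tanh(0.13) = 0.1293
tanh(-1.42) = -0.8896
tanh(-2.8) = -0.9926
tanh(-0.04) = -0.04
result = [0.1293, -0.8896, -0.9926, -0.04]

[0.1293, -0.8896, -0.9926, -0.04]


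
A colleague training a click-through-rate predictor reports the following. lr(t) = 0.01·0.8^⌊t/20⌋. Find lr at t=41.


n_drops = ⌊41/20⌋ = 2
lr = 0.01·0.8^2 = 0.01·0.64 = 0.0064

0.0064


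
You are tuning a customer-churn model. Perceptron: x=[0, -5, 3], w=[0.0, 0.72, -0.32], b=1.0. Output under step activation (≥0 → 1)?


z = (0)·(0.0) + (-5)·(0.72) + (3)·(-0.32) + 1.0
  = -3.56
step(z) = 0 (z<0)

0


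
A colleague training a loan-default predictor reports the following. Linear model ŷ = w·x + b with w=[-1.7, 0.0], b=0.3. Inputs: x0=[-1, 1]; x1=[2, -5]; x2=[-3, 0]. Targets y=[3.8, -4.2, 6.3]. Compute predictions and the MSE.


ŷ0 = (-1.7)·(-1) + (0.0)·(1) + 0.3 = 2.0
ŷ1 = (-1.7)·(2) + (0.0)·(-5) + 0.3 = -3.1
ŷ2 = (-1.7)·(-3) + (0.0)·(0) + 0.3 = 5.4
errors² = [3.24, 1.21, 0.81]
MSE = 5.2600/3 = 1.7533

1.7533


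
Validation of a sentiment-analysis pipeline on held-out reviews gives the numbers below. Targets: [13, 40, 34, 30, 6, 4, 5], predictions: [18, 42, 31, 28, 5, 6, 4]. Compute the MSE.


Squared errors: (13-18)²=25, (40-42)²=4, (34-31)²=9, (30-28)²=4, (6-5)²=1, (4-6)²=4, (5-4)²=1
Sum = 48
MSE = 48/7 = 48/7

48/7


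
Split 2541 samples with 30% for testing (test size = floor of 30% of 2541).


Test = ⌊2541·30/100⌋ = 762
Train = 2541 - 762 = 1779

Train: 1779, Test: 762


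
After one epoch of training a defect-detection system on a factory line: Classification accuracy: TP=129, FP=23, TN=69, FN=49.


Accuracy = (TP+TN)/(TP+TN+FP+FN)
= (129+69)/(270)
= 198/270 = 73.33%

73.33%


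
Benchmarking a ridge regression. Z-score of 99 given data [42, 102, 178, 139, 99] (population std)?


μ = 112, σ = 45.2858
z = (99 - 112)/45.2858 = -0.2871

-0.2871


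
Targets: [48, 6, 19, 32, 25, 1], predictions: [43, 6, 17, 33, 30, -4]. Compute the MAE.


Absolute errors: |48-43|=5, |6-6|=0, |19-17|=2, |32-33|=1, |25-30|=5, |1+ 4|=5
Sum = 18
MAE = 18/6 = 3

3


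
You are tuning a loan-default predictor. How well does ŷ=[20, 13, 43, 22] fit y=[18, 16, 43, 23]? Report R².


ȳ = 25
SS_res = Σ(y-ŷ)² = 14
SS_tot = Σ(y-ȳ)² = 458
R² = 1 - SS_res/SS_tot = 1 - 0.0306 = 0.9694

0.9694


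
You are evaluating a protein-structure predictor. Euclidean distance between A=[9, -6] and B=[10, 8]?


d = √((9-10)² + (-6-8)²)
  = √(1 + 196)
  = √197 = 14.0357

14.0357


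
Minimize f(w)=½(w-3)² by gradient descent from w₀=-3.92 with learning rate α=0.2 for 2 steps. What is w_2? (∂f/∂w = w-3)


step 1: grad = -3.92-3 = -6.92; w = -3.92 - 0.2·(-6.92) = -2.536
step 2: grad = -2.536-3 = -5.536; w = -2.536 - 0.2·(-5.536) = -1.4288

-1.4288


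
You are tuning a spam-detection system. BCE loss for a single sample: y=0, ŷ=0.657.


BCE = -[y·ln(p) + (1-y)·ln(1-p)]
= -0 - 1·ln(1-0.657)
= -ln(0.343) = 1.07

1.07


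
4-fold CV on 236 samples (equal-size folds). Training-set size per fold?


Fold size = 236/4 = 59
Training per fold = 236 - 59 = 177

177


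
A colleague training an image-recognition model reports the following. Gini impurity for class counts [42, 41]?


Probabilities: [42/83, 41/83] ≈ [0.506, 0.494]
Σpᵢ² = (1764 + 1681)/83² = 3445/6889
Gini = 1 - Σpᵢ² = 1 - 3445/6889 = 0.4999

0.4999


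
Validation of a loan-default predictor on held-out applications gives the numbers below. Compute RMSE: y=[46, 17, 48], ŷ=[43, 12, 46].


MSE = 38/3 = 12.6667
RMSE = √(38/3) = 3.559

3.559


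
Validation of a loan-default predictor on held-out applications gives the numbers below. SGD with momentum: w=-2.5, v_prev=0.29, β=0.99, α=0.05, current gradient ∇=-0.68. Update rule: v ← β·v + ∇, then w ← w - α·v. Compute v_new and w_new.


v_new = 0.99·0.29 - 0.68 = 0.2871 - 0.68 = -0.3929
w_new = -2.5 - 0.05·-0.3929 = -2.5 + 0.019645 = -2.480355

v_new=-0.3929, w_new=-2.480355


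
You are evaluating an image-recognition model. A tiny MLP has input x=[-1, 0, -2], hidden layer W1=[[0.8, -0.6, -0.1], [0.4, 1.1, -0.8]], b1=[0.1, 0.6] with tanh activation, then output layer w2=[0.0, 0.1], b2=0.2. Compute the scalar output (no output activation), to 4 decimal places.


z1[0] = (0.8)·(-1) + (-0.6)·(0) + (-0.1)·(-2) + 0.1 = -0.5
z1[1] = (0.4)·(-1) + (1.1)·(0) + (-0.8)·(-2) + 0.6 = 1.8
h = tanh(z1) = [-0.4621, 0.9468]
output = (0.0)·(-0.4621) + (0.1)·(0.9468) + 0.2 = 0.2947

0.2947


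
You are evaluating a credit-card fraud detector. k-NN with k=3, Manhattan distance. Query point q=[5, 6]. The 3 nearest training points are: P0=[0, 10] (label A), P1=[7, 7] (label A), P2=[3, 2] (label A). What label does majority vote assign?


d(q,P0) = 9  (label A)
d(q,P1) = 3  (label A)
d(q,P2) = 6  (label A)
Votes: A=3, B=0
Majority → A

A


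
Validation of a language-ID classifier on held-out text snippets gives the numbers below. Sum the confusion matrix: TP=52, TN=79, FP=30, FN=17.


Total = TP + TN + FP + FN
= 52 + 79 + 30 + 17
= 178
(Predicted positive: 82, predicted negative: 96)

178


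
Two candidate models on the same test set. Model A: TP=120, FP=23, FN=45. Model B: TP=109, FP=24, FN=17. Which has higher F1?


Model A: P=120/143=0.8392, R=120/165=0.7273, F1=2PR/(P+R)=2TP/(2TP+FP+FN)=240/308=0.7792
Model B: P=109/133=0.8195, R=109/126=0.8651, F1=2PR/(P+R)=2TP/(2TP+FP+FN)=218/259=0.8417
0.7792 < 0.8417 → Model B

Model B


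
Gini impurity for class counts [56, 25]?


Probabilities: [56/81, 25/81] ≈ [0.6914, 0.3086]
Σpᵢ² = (3136 + 625)/81² = 3761/6561
Gini = 1 - Σpᵢ² = 1 - 3761/6561 = 0.4268

0.4268


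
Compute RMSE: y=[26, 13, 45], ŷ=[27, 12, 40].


MSE = 27/3 = 9
RMSE = √(27/3) = 3.0

3.0


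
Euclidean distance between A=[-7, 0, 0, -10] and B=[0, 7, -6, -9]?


d = √((-7-0)² + (0-7)² + (0+ 6)² + (-10+ 9)²)
  = √(49 + 49 + 36 + 1)
  = √135 = 11.619

11.619


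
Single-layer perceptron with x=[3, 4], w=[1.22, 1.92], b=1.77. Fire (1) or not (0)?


z = (3)·(1.22) + (4)·(1.92) + 1.77
  = 13.11
step(z) = 1 (z≥0)

1


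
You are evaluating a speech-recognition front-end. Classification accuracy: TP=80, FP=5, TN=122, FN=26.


Accuracy = (TP+TN)/(TP+TN+FP+FN)
= (80+122)/(233)
= 202/233 = 86.7%

86.7%


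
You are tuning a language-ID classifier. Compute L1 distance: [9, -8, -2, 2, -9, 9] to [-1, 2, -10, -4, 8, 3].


d = |9+ 1| + |-8-2| + |-2+ 10| + |2+ 4| + |-9-8| + |9-3|
  = 10 + 10 + 8 + 6 + 17 + 6
  = 57

57


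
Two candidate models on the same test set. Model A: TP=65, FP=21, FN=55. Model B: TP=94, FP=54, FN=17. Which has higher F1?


Model A: P=65/86=0.7558, R=65/120=0.5417, F1=2PR/(P+R)=2TP/(2TP+FP+FN)=130/206=0.6311
Model B: P=94/148=0.6351, R=94/111=0.8468, F1=2PR/(P+R)=2TP/(2TP+FP+FN)=188/259=0.7259
0.6311 < 0.7259 → Model B

Model B


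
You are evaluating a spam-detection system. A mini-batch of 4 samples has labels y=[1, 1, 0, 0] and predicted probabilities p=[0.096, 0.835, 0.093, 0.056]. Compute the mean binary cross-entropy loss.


L[0] = -ln(0.096) = 2.3434
L[1] = -ln(0.835) = 0.1803
L[2] = -ln(1-0.093) = -ln(0.907) = 0.0976
L[3] = -ln(1-0.056) = -ln(0.944) = 0.0576
mean = (2.3434 + 0.1803 + 0.0976 + 0.0576)/4 = 0.6697

0.6697


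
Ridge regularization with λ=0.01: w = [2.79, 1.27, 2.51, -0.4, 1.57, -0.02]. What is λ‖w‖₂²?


‖w‖₂² = (2.79)² + (1.27)² + (2.51)² + (-0.4)² + (1.57)² + (-0.02)²
     = 7.7841 + 1.6129 + 6.3001 + 0.16 + 2.4649 + 0.0004
     = 18.3224
λ·‖w‖₂² = 0.01·18.3224 = 0.183224

0.183224


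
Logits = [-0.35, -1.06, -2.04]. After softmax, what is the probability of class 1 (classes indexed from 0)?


Exponentials: e^-0.35=0.7047, e^-1.06=0.3465, e^-2.04=0.13
Sum = 1.1812
Softmax = [0.5966, 0.2933, 0.1101]
p[1] = 0.3465/1.1812 = 0.2933

0.2933


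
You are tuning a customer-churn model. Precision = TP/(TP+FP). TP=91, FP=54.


Precision = TP/(TP+FP)
= 91/(91+54)
= 91/145 = 62.76%

62.76%


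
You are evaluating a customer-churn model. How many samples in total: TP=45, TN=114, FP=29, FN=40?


Total = TP + TN + FP + FN
= 45 + 114 + 29 + 40
= 228
(Predicted positive: 74, predicted negative: 154)

228


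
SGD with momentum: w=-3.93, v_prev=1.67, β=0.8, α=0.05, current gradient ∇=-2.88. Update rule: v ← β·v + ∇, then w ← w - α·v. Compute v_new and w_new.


v_new = 0.8·1.67 - 2.88 = 1.336 - 2.88 = -1.544
w_new = -3.93 - 0.05·-1.544 = -3.93 + 0.0772 = -3.8528

v_new=-1.544, w_new=-3.8528


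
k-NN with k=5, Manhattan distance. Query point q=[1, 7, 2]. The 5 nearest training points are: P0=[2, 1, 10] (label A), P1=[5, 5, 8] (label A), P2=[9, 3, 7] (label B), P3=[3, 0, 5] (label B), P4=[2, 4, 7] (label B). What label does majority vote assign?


d(q,P0) = 15  (label A)
d(q,P1) = 12  (label A)
d(q,P2) = 17  (label B)
d(q,P3) = 12  (label B)
d(q,P4) = 9  (label B)
Votes: A=2, B=3
Majority → B

B


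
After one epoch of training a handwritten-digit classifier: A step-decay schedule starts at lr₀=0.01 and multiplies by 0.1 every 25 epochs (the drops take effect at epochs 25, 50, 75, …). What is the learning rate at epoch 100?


n_drops = ⌊100/25⌋ = 4
lr = 0.01·0.1^4 = 0.01·0.0001 = 0.000001

0.000001


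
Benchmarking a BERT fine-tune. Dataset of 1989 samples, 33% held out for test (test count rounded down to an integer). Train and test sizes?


Test = ⌊1989·33/100⌋ = 656
Train = 1989 - 656 = 1333

Train: 1333, Test: 656


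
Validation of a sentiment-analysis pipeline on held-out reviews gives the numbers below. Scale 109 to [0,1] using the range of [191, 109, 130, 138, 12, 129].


min=12, max=191
(109-12)/(191-12) = 97/179 = 0.5419

0.5419


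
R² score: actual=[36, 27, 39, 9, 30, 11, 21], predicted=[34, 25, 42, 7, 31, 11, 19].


ȳ = 24.7143
SS_res = Σ(y-ŷ)² = 26
SS_tot = Σ(y-ȳ)² = 813.43
R² = 1 - SS_res/SS_tot = 1 - 0.032 = 0.968

0.968


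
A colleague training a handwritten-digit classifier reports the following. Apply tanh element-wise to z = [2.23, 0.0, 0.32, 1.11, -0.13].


tanh(2.23) = 0.9771
tanh(0.0) = 0.0
tanh(0.32) = 0.3095
tanh(1.11) = 0.8041
tanh(-0.13) = -0.1293
result = [0.9771, 0.0, 0.3095, 0.8041, -0.1293]

[0.9771, 0.0, 0.3095, 0.8041, -0.1293]


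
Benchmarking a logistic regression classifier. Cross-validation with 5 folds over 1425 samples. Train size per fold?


Fold size = 1425/5 = 285
Training per fold = 1425 - 285 = 1140

1140


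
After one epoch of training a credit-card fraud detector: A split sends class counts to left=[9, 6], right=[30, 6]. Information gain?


Parent = [39, 12], H_parent = 0.7871
H_left = 0.971 (n=15), H_right = 0.65 (n=36)
H_children = (15/51)·0.971 + (36/51)·0.65 = 0.7444
IG = 0.7871 - 0.7444 = 0.0427

0.0427


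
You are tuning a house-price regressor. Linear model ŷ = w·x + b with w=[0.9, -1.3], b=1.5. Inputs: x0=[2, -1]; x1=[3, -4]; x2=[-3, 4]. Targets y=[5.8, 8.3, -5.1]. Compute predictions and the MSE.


ŷ0 = (0.9)·(2) + (-1.3)·(-1) + 1.5 = 4.6
ŷ1 = (0.9)·(3) + (-1.3)·(-4) + 1.5 = 9.4
ŷ2 = (0.9)·(-3) + (-1.3)·(4) + 1.5 = -6.4
errors² = [1.44, 1.21, 1.69]
MSE = 4.3400/3 = 1.4467

1.4467


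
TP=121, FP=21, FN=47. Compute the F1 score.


Precision = 121/142 = 0.8521
Recall = 121/168 = 0.7202
F1 = 2·P·R/(P+R) = 2·TP/(2·TP+FP+FN) = 242/(242+21+47) = 242/310 = 0.7806

0.7806


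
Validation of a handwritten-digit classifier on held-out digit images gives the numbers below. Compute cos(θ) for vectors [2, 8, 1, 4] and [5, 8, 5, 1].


A·B = 2·5 + 8·8 + 1·5 + 4·1 = 83
‖A‖ = √85 = 9.2195, ‖B‖ = √115 = 10.7238
cos = 83/(√85·√115) = 83/√9775 = 0.8395

0.8395


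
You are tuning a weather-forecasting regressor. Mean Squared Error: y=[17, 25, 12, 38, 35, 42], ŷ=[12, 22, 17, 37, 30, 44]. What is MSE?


Squared errors: (17-12)²=25, (25-22)²=9, (12-17)²=25, (38-37)²=1, (35-30)²=25, (42-44)²=4
Sum = 89
MSE = 89/6 = 89/6

89/6


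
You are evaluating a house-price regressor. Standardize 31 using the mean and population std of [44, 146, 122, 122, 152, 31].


μ = 102.8333, σ = 47.674
z = (31 - 102.8333)/47.674 = -1.5068

-1.5068


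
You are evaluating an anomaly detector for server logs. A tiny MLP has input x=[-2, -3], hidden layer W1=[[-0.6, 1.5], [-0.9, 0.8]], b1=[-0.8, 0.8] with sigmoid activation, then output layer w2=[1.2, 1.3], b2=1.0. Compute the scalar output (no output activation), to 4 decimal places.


z1[0] = (-0.6)·(-2) + (1.5)·(-3) - 0.8 = -4.1
z1[1] = (-0.9)·(-2) + (0.8)·(-3) + 0.8 = 0.2
h = sigmoid(z1) = [0.0163, 0.5498]
output = (1.2)·(0.0163) + (1.3)·(0.5498) + 1.0 = 1.7343

1.7343


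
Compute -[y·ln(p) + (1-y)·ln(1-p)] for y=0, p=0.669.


BCE = -[y·ln(p) + (1-y)·ln(1-p)]
= -0 - 1·ln(1-0.669)
= -ln(0.331) = 1.1056

1.1056


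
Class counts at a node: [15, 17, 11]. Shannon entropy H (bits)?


Probabilities: [15/43, 17/43, 11/43] ≈ [0.3488, 0.3953, 0.2558]
H = -((15/43)·log₂(15/43) + (17/43)·log₂(17/43) + (11/43)·log₂(11/43))
  = 1.5625 bits

1.5625 bits


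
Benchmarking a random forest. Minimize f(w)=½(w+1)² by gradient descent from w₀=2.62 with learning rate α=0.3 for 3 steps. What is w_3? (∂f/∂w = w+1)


step 1: grad = 2.62+1 = 3.62; w = 2.62 - 0.3·(3.62) = 1.534
step 2: grad = 1.534+1 = 2.534; w = 1.534 - 0.3·(2.534) = 0.7738
step 3: grad = 0.7738+1 = 1.7738; w = 0.7738 - 0.3·(1.7738) = 0.24166

0.24166


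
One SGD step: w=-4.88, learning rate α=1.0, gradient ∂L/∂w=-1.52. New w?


w_new = w - α·∇
= -4.88 - 1.0·-1.52
= -4.88 + 1.52
= -3.36

-3.36


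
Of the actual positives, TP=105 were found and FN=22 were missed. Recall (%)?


Recall = TP/(TP+FN)
= 105/(105+22)
= 105/127 = 82.68%

82.68%


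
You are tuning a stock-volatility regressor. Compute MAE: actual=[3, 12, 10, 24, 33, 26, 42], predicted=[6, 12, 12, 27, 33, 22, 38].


Absolute errors: |3-6|=3, |12-12|=0, |10-12|=2, |24-27|=3, |33-33|=0, |26-22|=4, |42-38|=4
Sum = 16
MAE = 16/7 = 16/7

16/7


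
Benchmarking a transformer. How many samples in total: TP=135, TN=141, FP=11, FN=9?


Total = TP + TN + FP + FN
= 135 + 141 + 11 + 9
= 296
(Predicted positive: 146, predicted negative: 150)

296


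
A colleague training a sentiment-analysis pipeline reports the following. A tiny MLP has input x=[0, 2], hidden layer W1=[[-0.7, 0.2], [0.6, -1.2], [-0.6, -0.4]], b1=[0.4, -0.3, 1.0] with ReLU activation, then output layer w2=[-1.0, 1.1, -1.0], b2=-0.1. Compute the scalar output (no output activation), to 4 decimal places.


z1[0] = (-0.7)·(0) + (0.2)·(2) + 0.4 = 0.8
z1[1] = (0.6)·(0) + (-1.2)·(2) - 0.3 = -2.7
z1[2] = (-0.6)·(0) + (-0.4)·(2) + 1.0 = 0.2
h = ReLU(z1) = [0.8, 0.0, 0.2]
output = (-1.0)·(0.8) + (1.1)·(0.0) + (-1.0)·(0.2) - 0.1 = -1.1

-1.1


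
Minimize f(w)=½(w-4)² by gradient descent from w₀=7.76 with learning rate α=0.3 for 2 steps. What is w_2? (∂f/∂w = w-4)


step 1: grad = 7.76-4 = 3.76; w = 7.76 - 0.3·(3.76) = 6.632
step 2: grad = 6.632-4 = 2.632; w = 6.632 - 0.3·(2.632) = 5.8424

5.8424


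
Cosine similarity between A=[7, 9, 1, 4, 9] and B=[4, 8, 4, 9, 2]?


A·B = 7·4 + 9·8 + 1·4 + 4·9 + 9·2 = 158
‖A‖ = √228 = 15.0997, ‖B‖ = √181 = 13.4536
cos = 158/(√228·√181) = 158/√41268 = 0.7778

0.7778


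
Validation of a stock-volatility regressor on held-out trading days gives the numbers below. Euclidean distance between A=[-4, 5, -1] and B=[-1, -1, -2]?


d = √((-4+ 1)² + (5+ 1)² + (-1+ 2)²)
  = √(9 + 36 + 1)
  = √46 = 6.7823

6.7823


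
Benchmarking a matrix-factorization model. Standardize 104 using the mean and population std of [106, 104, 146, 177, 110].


μ = 128.6, σ = 28.6608
z = (104 - 128.6)/28.6608 = -0.8583

-0.8583


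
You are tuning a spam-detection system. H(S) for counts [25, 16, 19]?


Probabilities: [25/60, 16/60, 19/60] ≈ [0.4167, 0.2667, 0.3167]
H = -((25/60)·log₂(25/60) + (16/60)·log₂(16/60) + (19/60)·log₂(19/60))
  = 1.5601 bits

1.5601 bits


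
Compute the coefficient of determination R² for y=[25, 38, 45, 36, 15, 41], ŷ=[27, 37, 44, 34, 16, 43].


ȳ = 33.3333
SS_res = Σ(y-ŷ)² = 15
SS_tot = Σ(y-ȳ)² = 629.33
R² = 1 - SS_res/SS_tot = 1 - 0.0238 = 0.9762

0.9762


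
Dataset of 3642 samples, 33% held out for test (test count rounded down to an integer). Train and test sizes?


Test = ⌊3642·33/100⌋ = 1201
Train = 3642 - 1201 = 2441

Train: 2441, Test: 1201


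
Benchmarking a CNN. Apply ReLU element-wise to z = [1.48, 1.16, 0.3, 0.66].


ReLU(1.48) = max(0, 1.48) = 1.48
ReLU(1.16) = max(0, 1.16) = 1.16
ReLU(0.3) = max(0, 0.3) = 0.3
ReLU(0.66) = max(0, 0.66) = 0.66
result = [1.48, 1.16, 0.3, 0.66]

[1.48, 1.16, 0.3, 0.66]


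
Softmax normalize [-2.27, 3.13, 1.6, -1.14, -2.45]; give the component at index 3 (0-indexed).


Exponentials: e^-2.27=0.1033, e^3.13=22.874, e^1.6=4.953, e^-1.14=0.3198, e^-2.45=0.0863
Sum = 28.3364
Softmax = [0.0036, 0.8072, 0.1748, 0.0113, 0.003]
p[3] = 0.3198/28.3364 = 0.0113

0.0113


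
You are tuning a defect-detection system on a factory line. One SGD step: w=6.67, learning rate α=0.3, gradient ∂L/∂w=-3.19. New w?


w_new = w - α·∇
= 6.67 - 0.3·-3.19
= 6.67 + 0.957
= 7.627

7.627


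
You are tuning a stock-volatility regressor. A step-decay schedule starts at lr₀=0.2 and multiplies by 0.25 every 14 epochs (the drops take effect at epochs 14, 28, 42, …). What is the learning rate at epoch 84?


n_drops = ⌊84/14⌋ = 6
lr = 0.2·0.25^6 = 0.2·0.000244140625 = 0.000048828125

0.000048828125


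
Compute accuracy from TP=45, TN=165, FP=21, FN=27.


Accuracy = (TP+TN)/(TP+TN+FP+FN)
= (45+165)/(258)
= 210/258 = 81.4%

81.4%


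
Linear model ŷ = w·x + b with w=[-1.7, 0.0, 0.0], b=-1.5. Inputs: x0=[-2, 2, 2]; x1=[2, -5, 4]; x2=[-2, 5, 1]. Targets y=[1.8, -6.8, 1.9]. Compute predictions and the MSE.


ŷ0 = (-1.7)·(-2) + (0.0)·(2) + (0.0)·(2) - 1.5 = 1.9
ŷ1 = (-1.7)·(2) + (0.0)·(-5) + (0.0)·(4) - 1.5 = -4.9
ŷ2 = (-1.7)·(-2) + (0.0)·(5) + (0.0)·(1) - 1.5 = 1.9
errors² = [0.01, 3.61, 0.0]
MSE = 3.6200/3 = 1.2067

1.2067


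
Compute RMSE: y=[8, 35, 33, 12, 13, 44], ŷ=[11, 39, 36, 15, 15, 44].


MSE = 47/6 = 7.8333
RMSE = √(47/6) = 2.7988

2.7988


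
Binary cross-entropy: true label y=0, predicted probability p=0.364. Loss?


BCE = -[y·ln(p) + (1-y)·ln(1-p)]
= -0 - 1·ln(1-0.364)
= -ln(0.636) = 0.4526

0.4526


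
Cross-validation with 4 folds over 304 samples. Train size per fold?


Fold size = 304/4 = 76
Training per fold = 304 - 76 = 228

228


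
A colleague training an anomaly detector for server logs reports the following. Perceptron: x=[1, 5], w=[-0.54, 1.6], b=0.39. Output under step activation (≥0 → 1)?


z = (1)·(-0.54) + (5)·(1.6) + 0.39
  = 7.85
step(z) = 1 (z≥0)

1


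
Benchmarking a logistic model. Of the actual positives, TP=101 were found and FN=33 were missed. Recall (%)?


Recall = TP/(TP+FN)
= 101/(101+33)
= 101/134 = 75.37%

75.37%


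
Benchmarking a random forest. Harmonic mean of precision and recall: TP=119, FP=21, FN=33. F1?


Precision = 119/140 = 0.85
Recall = 119/152 = 0.7829
F1 = 2·P·R/(P+R) = 2·TP/(2·TP+FP+FN) = 238/(238+21+33) = 238/292 = 0.8151

0.8151


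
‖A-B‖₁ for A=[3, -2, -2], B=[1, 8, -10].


d = |3-1| + |-2-8| + |-2+ 10|
  = 2 + 10 + 8
  = 20

20


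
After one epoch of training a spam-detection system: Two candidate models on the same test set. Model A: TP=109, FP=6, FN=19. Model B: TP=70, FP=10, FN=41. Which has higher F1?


Model A: P=109/115=0.9478, R=109/128=0.8516, F1=2PR/(P+R)=2TP/(2TP+FP+FN)=218/243=0.8971
Model B: P=70/80=0.875, R=70/111=0.6306, F1=2PR/(P+R)=2TP/(2TP+FP+FN)=140/191=0.733
0.8971 > 0.733 → Model A

Model A


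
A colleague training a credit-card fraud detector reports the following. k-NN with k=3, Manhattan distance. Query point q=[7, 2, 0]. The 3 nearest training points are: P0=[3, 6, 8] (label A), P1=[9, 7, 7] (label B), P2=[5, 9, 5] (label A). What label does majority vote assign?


d(q,P0) = 16  (label A)
d(q,P1) = 14  (label B)
d(q,P2) = 14  (label A)
Votes: A=2, B=1
Majority → A

A


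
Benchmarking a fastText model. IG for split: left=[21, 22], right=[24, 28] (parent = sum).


Parent = [45, 50], H_parent = 0.998
H_left = 0.9996 (n=43), H_right = 0.9957 (n=52)
H_children = (43/95)·0.9996 + (52/95)·0.9957 = 0.9975
IG = 0.998 - 0.9975 = 0.0005

0.0005


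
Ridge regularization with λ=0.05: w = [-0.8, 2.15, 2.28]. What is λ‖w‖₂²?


‖w‖₂² = (-0.8)² + (2.15)² + (2.28)²
     = 0.64 + 4.6225 + 5.1984
     = 10.4609
λ·‖w‖₂² = 0.05·10.4609 = 0.523045

0.523045


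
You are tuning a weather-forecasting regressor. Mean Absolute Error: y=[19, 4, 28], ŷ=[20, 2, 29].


Absolute errors: |19-20|=1, |4-2|=2, |28-29|=1
Sum = 4
MAE = 4/3 = 4/3

4/3


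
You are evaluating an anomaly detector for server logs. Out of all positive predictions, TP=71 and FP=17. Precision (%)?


Precision = TP/(TP+FP)
= 71/(71+17)
= 71/88 = 80.68%

80.68%


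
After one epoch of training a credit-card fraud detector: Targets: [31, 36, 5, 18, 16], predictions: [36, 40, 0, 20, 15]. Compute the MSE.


Squared errors: (31-36)²=25, (36-40)²=16, (5-0)²=25, (18-20)²=4, (16-15)²=1
Sum = 71
MSE = 71/5 = 71/5

71/5


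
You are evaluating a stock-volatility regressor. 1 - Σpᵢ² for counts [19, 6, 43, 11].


Probabilities: [19/79, 6/79, 43/79, 11/79] ≈ [0.2405, 0.0759, 0.5443, 0.1392]
Σpᵢ² = (361 + 36 + 1849 + 121)/79² = 2367/6241
Gini = 1 - Σpᵢ² = 1 - 2367/6241 = 0.6207

0.6207


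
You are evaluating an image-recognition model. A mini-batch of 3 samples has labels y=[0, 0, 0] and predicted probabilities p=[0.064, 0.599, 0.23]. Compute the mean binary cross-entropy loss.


L[0] = -ln(1-0.064) = -ln(0.936) = 0.0661
L[1] = -ln(1-0.599) = -ln(0.401) = 0.9138
L[2] = -ln(1-0.23) = -ln(0.77) = 0.2614
mean = (0.0661 + 0.9138 + 0.2614)/3 = 0.4138

0.4138


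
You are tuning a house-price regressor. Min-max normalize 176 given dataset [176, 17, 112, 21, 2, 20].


min=2, max=176
(176-2)/(176-2) = 174/174 = 1.0

1.0


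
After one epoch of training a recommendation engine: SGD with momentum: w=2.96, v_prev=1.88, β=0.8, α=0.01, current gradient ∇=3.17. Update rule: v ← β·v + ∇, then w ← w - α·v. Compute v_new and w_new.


v_new = 0.8·1.88 + 3.17 = 1.504 + 3.17 = 4.674
w_new = 2.96 - 0.01·4.674 = 2.96 - 0.04674 = 2.91326

v_new=4.674, w_new=2.91326


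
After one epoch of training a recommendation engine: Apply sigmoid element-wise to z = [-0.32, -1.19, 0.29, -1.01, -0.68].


σ(-0.32) = 1/(1+e^0.32) = 0.4207
σ(-1.19) = 1/(1+e^1.19) = 0.2333
σ(0.29) = 1/(1+e^-0.29) = 0.572
σ(-1.01) = 1/(1+e^1.01) = 0.267
σ(-0.68) = 1/(1+e^0.68) = 0.3363
result = [0.4207, 0.2333, 0.572, 0.267, 0.3363]

[0.4207, 0.2333, 0.572, 0.267, 0.3363]


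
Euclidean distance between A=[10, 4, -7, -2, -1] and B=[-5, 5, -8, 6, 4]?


d = √((10+ 5)² + (4-5)² + (-7+ 8)² + (-2-6)² + (-1-4)²)
  = √(225 + 1 + 1 + 64 + 25)
  = √316 = 17.7764

17.7764


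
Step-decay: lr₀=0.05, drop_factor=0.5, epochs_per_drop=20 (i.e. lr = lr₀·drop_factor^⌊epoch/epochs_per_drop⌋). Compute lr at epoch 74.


n_drops = ⌊74/20⌋ = 3
lr = 0.05·0.5^3 = 0.05·0.125 = 0.00625

0.00625


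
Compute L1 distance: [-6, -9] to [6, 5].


d = |-6-6| + |-9-5|
  = 12 + 14
  = 26

26


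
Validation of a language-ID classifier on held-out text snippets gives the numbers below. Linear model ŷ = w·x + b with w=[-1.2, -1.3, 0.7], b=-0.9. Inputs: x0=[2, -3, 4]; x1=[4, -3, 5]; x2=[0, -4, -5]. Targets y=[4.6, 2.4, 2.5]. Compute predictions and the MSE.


ŷ0 = (-1.2)·(2) + (-1.3)·(-3) + (0.7)·(4) - 0.9 = 3.4
ŷ1 = (-1.2)·(4) + (-1.3)·(-3) + (0.7)·(5) - 0.9 = 1.7
ŷ2 = (-1.2)·(0) + (-1.3)·(-4) + (0.7)·(-5) - 0.9 = 0.8
errors² = [1.44, 0.49, 2.89]
MSE = 4.8200/3 = 1.6067

1.6067


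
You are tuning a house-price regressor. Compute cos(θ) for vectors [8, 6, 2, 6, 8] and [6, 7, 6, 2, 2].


A·B = 8·6 + 6·7 + 2·6 + 6·2 + 8·2 = 130
‖A‖ = √204 = 14.2829, ‖B‖ = √129 = 11.3578
cos = 130/(√204·√129) = 130/√26316 = 0.8014

0.8014


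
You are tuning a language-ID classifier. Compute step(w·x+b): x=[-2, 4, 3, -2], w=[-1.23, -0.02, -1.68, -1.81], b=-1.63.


z = (-2)·(-1.23) + (4)·(-0.02) + (3)·(-1.68) + (-2)·(-1.81) - 1.63
  = -0.67
step(z) = 0 (z<0)

0


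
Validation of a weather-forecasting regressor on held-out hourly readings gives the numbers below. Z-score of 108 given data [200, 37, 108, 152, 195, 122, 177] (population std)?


μ = 141.5714, σ = 53.556
z = (108 - 141.5714)/53.556 = -0.6268

-0.6268


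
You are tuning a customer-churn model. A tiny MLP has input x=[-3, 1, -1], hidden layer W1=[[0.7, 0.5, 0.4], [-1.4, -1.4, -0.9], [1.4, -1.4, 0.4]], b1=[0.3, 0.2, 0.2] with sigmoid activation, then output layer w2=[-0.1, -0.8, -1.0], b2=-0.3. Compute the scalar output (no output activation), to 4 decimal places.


z1[0] = (0.7)·(-3) + (0.5)·(1) + (0.4)·(-1) + 0.3 = -1.7
z1[1] = (-1.4)·(-3) + (-1.4)·(1) + (-0.9)·(-1) + 0.2 = 3.9
z1[2] = (1.4)·(-3) + (-1.4)·(1) + (0.4)·(-1) + 0.2 = -5.8
h = sigmoid(z1) = [0.1545, 0.9802, 0.003]
output = (-0.1)·(0.1545) + (-0.8)·(0.9802) + (-1.0)·(0.003) - 0.3 = -1.1026

-1.1026


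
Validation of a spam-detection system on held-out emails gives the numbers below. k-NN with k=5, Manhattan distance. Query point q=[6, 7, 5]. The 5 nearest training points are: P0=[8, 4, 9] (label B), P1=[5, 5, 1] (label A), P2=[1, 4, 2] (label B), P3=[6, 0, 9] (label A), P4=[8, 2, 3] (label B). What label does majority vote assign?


d(q,P0) = 9  (label B)
d(q,P1) = 7  (label A)
d(q,P2) = 11  (label B)
d(q,P3) = 11  (label A)
d(q,P4) = 9  (label B)
Votes: A=2, B=3
Majority → B

B


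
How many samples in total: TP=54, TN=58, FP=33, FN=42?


Total = TP + TN + FP + FN
= 54 + 58 + 33 + 42
= 187
(Predicted positive: 87, predicted negative: 100)

187


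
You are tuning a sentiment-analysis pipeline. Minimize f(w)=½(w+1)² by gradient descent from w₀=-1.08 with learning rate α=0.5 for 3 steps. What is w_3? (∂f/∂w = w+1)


step 1: grad = -1.08+1 = -0.08; w = -1.08 - 0.5·(-0.08) = -1.04
step 2: grad = -1.04+1 = -0.04; w = -1.04 - 0.5·(-0.04) = -1.02
step 3: grad = -1.02+1 = -0.02; w = -1.02 - 0.5·(-0.02) = -1.01

-1.01


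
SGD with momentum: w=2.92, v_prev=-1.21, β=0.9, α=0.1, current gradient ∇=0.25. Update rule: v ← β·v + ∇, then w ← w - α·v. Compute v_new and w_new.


v_new = 0.9·-1.21 + 0.25 = -1.089 + 0.25 = -0.839
w_new = 2.92 - 0.1·-0.839 = 2.92 + 0.0839 = 3.0039

v_new=-0.839, w_new=3.0039


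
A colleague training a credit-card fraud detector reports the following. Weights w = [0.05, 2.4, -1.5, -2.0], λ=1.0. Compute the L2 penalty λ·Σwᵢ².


‖w‖₂² = (0.05)² + (2.4)² + (-1.5)² + (-2.0)²
     = 0.0025 + 5.76 + 2.25 + 4
     = 12.0125
λ·‖w‖₂² = 1.0·12.0125 = 12.0125

12.0125


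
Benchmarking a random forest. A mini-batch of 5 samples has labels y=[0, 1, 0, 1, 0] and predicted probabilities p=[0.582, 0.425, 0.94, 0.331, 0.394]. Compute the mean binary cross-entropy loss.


L[0] = -ln(1-0.582) = -ln(0.418) = 0.8723
L[1] = -ln(0.425) = 0.8557
L[2] = -ln(1-0.94) = -ln(0.06) = 2.8134
L[3] = -ln(0.331) = 1.1056
L[4] = -ln(1-0.394) = -ln(0.606) = 0.5009
mean = (0.8723 + 0.8557 + 2.8134 + 1.1056 + 0.5009)/5 = 1.2296

1.2296


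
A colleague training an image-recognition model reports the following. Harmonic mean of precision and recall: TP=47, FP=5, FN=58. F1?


Precision = 47/52 = 0.9038
Recall = 47/105 = 0.4476
F1 = 2·P·R/(P+R) = 2·TP/(2·TP+FP+FN) = 94/(94+5+58) = 94/157 = 0.5987

0.5987


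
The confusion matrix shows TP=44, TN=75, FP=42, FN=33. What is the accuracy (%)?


Accuracy = (TP+TN)/(TP+TN+FP+FN)
= (44+75)/(194)
= 119/194 = 61.34%

61.34%


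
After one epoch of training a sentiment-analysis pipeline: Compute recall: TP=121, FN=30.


Recall = TP/(TP+FN)
= 121/(121+30)
= 121/151 = 80.13%

80.13%


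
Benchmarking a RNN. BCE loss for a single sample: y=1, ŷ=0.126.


BCE = -[y·ln(p) + (1-y)·ln(1-p)]
= -1·ln(0.126) - 0
= -ln(0.126) = 2.0715

2.0715


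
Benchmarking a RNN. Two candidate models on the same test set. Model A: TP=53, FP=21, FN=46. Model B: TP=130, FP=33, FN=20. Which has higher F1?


Model A: P=53/74=0.7162, R=53/99=0.5354, F1=2PR/(P+R)=2TP/(2TP+FP+FN)=106/173=0.6127
Model B: P=130/163=0.7975, R=130/150=0.8667, F1=2PR/(P+R)=2TP/(2TP+FP+FN)=260/313=0.8307
0.6127 < 0.8307 → Model B

Model B


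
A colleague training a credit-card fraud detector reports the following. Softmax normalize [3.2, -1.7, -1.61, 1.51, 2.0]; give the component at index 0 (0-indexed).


Exponentials: e^3.2=24.5325, e^-1.7=0.1827, e^-1.61=0.1999, e^1.51=4.5267, e^2.0=7.3891
Sum = 36.8309
Softmax = [0.6661, 0.005, 0.0054, 0.1229, 0.2006]
p[0] = 24.5325/36.8309 = 0.6661

0.6661


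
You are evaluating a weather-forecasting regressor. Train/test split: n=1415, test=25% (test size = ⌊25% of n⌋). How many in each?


Test = ⌊1415·25/100⌋ = 353
Train = 1415 - 353 = 1062

Train: 1062, Test: 353


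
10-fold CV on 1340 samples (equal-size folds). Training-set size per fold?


Fold size = 1340/10 = 134
Training per fold = 1340 - 134 = 1206

1206


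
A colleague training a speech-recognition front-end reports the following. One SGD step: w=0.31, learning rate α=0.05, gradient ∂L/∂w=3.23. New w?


w_new = w - α·∇
= 0.31 - 0.05·3.23
= 0.31 - 0.1615
= 0.1485

0.1485


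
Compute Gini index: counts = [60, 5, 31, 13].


Probabilities: [60/109, 5/109, 31/109, 13/109] ≈ [0.5505, 0.0459, 0.2844, 0.1193]
Σpᵢ² = (3600 + 25 + 961 + 169)/109² = 4755/11881
Gini = 1 - Σpᵢ² = 1 - 4755/11881 = 0.5998

0.5998


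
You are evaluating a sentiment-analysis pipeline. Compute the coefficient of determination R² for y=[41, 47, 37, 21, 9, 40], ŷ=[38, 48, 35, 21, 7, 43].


ȳ = 32.5
SS_res = Σ(y-ŷ)² = 27
SS_tot = Σ(y-ȳ)² = 1043.5
R² = 1 - SS_res/SS_tot = 1 - 0.0259 = 0.9741

0.9741


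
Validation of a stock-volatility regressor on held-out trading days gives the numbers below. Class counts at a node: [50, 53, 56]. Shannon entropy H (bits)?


Probabilities: [50/159, 53/159, 56/159] ≈ [0.3145, 0.3333, 0.3522]
H = -((50/159)·log₂(50/159) + (53/159)·log₂(53/159) + (56/159)·log₂(56/159))
  = 1.5834 bits

1.5834 bits


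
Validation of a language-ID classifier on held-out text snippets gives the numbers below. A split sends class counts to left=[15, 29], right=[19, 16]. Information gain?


Parent = [34, 45], H_parent = 0.986
H_left = 0.9257 (n=44), H_right = 0.9947 (n=35)
H_children = (44/79)·0.9257 + (35/79)·0.9947 = 0.9563
IG = 0.986 - 0.9563 = 0.0297

0.0297


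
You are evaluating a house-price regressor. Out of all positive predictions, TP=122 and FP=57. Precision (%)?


Precision = TP/(TP+FP)
= 122/(122+57)
= 122/179 = 68.16%

68.16%


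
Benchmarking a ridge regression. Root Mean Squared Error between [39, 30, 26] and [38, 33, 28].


MSE = 14/3 = 4.6667
RMSE = √(14/3) = 2.1602

2.1602


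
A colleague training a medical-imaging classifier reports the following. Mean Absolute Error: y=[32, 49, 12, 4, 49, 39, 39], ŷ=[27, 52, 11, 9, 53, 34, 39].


Absolute errors: |32-27|=5, |49-52|=3, |12-11|=1, |4-9|=5, |49-53|=4, |39-34|=5, |39-39|=0
Sum = 23
MAE = 23/7 = 23/7

23/7


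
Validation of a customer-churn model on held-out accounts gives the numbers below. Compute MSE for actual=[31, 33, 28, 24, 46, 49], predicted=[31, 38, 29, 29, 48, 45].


Squared errors: (31-31)²=0, (33-38)²=25, (28-29)²=1, (24-29)²=25, (46-48)²=4, (49-45)²=16
Sum = 71
MSE = 71/6 = 71/6

71/6


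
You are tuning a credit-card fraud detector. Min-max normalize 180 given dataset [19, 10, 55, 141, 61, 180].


min=10, max=180
(180-10)/(180-10) = 170/170 = 1.0

1.0


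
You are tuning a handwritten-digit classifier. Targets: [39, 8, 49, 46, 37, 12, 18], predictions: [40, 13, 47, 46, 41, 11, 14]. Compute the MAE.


Absolute errors: |39-40|=1, |8-13|=5, |49-47|=2, |46-46|=0, |37-41|=4, |12-11|=1, |18-14|=4
Sum = 17
MAE = 17/7 = 17/7

17/7


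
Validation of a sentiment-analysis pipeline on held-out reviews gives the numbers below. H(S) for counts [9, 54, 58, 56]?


Probabilities: [9/177, 54/177, 58/177, 56/177] ≈ [0.0508, 0.3051, 0.3277, 0.3164]
H = -((9/177)·log₂(9/177) + (54/177)·log₂(54/177) + (58/177)·log₂(58/177) + (56/177)·log₂(56/177))
  = 1.7938 bits

1.7938 bits


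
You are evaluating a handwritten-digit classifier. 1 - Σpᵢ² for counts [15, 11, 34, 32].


Probabilities: [15/92, 11/92, 34/92, 32/92] ≈ [0.163, 0.1196, 0.3696, 0.3478]
Σpᵢ² = (225 + 121 + 1156 + 1024)/92² = 2526/8464
Gini = 1 - Σpᵢ² = 1 - 2526/8464 = 0.7016

0.7016


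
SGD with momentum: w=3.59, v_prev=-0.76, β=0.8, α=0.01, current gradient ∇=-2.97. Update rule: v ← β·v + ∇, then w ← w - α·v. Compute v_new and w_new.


v_new = 0.8·-0.76 - 2.97 = -0.608 - 2.97 = -3.578
w_new = 3.59 - 0.01·-3.578 = 3.59 + 0.03578 = 3.62578

v_new=-3.578, w_new=3.62578


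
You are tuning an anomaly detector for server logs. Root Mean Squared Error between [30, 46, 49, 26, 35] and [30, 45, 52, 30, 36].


MSE = 27/5 = 5.4
RMSE = √(27/5) = 2.3238

2.3238


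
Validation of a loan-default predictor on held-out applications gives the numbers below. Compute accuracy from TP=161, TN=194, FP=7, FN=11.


Accuracy = (TP+TN)/(TP+TN+FP+FN)
= (161+194)/(373)
= 355/373 = 95.17%

95.17%


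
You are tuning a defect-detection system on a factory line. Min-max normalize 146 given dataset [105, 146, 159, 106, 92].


min=92, max=159
(146-92)/(159-92) = 54/67 = 0.806

0.806


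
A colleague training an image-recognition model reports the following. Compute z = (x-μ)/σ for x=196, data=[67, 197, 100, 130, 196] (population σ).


μ = 138, σ = 51.7571
z = (196 - 138)/51.7571 = 1.1206

1.1206


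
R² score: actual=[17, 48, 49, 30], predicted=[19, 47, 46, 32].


ȳ = 36
SS_res = Σ(y-ŷ)² = 18
SS_tot = Σ(y-ȳ)² = 710
R² = 1 - SS_res/SS_tot = 1 - 0.0254 = 0.9746

0.9746


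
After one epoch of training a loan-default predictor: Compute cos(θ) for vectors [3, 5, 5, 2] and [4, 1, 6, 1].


A·B = 3·4 + 5·1 + 5·6 + 2·1 = 49
‖A‖ = √63 = 7.9373, ‖B‖ = √54 = 7.3485
cos = 49/(√63·√54) = 49/√3402 = 0.8401

0.8401


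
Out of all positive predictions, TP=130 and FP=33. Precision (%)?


Precision = TP/(TP+FP)
= 130/(130+33)
= 130/163 = 79.75%

79.75%
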